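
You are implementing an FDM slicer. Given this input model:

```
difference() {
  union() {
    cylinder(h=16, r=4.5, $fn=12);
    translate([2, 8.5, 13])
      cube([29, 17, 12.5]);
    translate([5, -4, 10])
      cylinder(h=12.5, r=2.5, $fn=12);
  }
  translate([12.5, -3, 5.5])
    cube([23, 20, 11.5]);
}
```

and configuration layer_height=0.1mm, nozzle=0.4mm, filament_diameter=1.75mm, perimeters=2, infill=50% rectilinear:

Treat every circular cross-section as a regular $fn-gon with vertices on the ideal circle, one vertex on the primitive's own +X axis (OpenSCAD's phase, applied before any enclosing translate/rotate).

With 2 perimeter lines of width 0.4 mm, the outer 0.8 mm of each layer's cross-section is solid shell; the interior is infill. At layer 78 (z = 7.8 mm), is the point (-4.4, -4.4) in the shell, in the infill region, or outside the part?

outside

At z = 7.8 mm: the cylinder: section is a regular 12-gon, circumradius r=4.5; the cube at (2, 8.5) does not reach this height (z outside [13, 25.5]); the cylinder at (5, -4) is not intersected at this z (z outside [10, 22.5]); Merging all regions: only the r=4.5 cylinder is present, so the union is just that shape — 1 connected region; the cube at (12.5, -3) (footprint 23×20) is included at this height; After the difference (first − rest): starting from the result so far, the 23×20 cube at (12.5, -3) misses the remaining region (no effect) — 1 connected region. Overall, the cross-section is a single solid region. The nearest boundary edge runs (-2.25, -3.90)→(-3.90, -2.25); distance from the point to it = 1.88 mm. The point is not inside any of the regions above, so it lies outside the cross-section (1.88 mm from the nearest boundary).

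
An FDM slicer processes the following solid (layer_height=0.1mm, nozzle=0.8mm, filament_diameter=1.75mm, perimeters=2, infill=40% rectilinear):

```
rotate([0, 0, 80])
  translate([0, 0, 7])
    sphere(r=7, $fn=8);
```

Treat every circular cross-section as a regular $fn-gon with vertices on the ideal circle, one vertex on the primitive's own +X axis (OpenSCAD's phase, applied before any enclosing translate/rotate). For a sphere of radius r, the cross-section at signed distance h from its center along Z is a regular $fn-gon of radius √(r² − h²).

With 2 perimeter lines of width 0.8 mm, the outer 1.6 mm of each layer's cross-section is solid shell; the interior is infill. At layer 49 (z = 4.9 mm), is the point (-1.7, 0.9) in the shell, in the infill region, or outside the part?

At z = 4.9 mm: the r=7 sphere contributes a regular 8-gon of circumradius √(7²−2.1²) = 6.678; (rotated 80° about Z; rotation is an isometry so areas/perimeters/island counts are preserved). Overall, the cross-section is a single solid region. Undo the 80° rotation: the query point maps to (0.591, 1.830) in the un-rotated model frame. The nearest boundary edge runs (4.72, 4.72)→(0.00, 6.68); distance from the point to it = 4.25 mm. The point is inside the cross-section and 4.25 mm from the nearest boundary — more than the 1.6 mm shell width (2 × 0.8), so it's in the infill interior.

infill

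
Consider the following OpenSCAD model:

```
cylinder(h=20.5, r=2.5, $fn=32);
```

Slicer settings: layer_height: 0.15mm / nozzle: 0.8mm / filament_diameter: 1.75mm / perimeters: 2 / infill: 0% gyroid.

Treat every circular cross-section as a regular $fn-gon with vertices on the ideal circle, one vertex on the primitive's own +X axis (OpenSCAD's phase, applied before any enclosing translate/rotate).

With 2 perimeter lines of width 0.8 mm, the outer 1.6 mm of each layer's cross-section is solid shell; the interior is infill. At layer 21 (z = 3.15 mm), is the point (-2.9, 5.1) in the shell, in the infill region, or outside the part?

At z = 3.15 mm: the r=2.5 cylinder contributes a regular 32-gon of circumradius 2.5. Overall, the cross-section is a single solid region. The nearest boundary edge runs (-0.96, 2.31)→(-1.39, 2.08); distance from the point to it = 3.38 mm. The point is not inside any of the regions above, so it lies outside the cross-section (3.38 mm from the nearest boundary).

outside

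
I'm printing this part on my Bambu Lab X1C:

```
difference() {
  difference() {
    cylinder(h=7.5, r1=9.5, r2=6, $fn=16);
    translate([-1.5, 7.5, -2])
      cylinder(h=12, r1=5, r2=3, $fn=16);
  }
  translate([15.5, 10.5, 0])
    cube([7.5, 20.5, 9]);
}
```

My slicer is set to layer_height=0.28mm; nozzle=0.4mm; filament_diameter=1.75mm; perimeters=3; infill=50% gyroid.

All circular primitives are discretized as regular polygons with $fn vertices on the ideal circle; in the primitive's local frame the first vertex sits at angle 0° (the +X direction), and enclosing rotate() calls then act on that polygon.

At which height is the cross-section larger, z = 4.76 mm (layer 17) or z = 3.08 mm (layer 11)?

layer 11 (z = 3.08 mm)

Layer 17 (z = 4.76): the cone: at t=0.635 of its height the radius interpolates to r₁+(r₂−r₁)t = 7.279, giving a regular 16-gon of that circumradius (area = (16/2)·7.279²·sin(360°/16) = 162.19 mm²); the cone at (-1.5, 7.5): at t=0.563 of its height the radius interpolates to r₁+(r₂−r₁)t = 3.873, giving a regular 16-gon of that circumradius (area = (16/2)·3.873²·sin(360°/16) = 45.93 mm²); After the difference (first − rest): starting from the cone (162.19 mm²), the cone at (-1.5, 7.5) partially overlaps it — only the 16.94 mm² overlap (of its 45.93 mm²) is removed, clipping the outline — area = 145.25 mm²; the 7.5×20.5 cube at (15.5, 10.5) contributes its full rectangle (area 153.75 mm²); Subtracting the remaining from the first: starting from the result so far (145.25 mm²), the 7.5×20.5 cube at (15.5, 10.5) misses the remaining region (no effect) — area = 145.25 mm². So its area = 145.25 mm². Layer 11 (z = 3.08): the cone (r1=9.5→r2=6) has section circumradius 8.063 here — a regular 16-gon (area = (16/2)·8.063²·sin(360°/16) = 199.02 mm²); the cone at (-1.5, 7.5): at t=0.423 of its height the radius interpolates to r₁+(r₂−r₁)t = 4.153, giving a regular 16-gon of that circumradius (area = (16/2)·4.153²·sin(360°/16) = 52.81 mm²); Taking the first minus the rest: starting from the cone (199.02 mm²), the cone at (-1.5, 7.5) partially overlaps it — only the 25.93 mm² overlap (of its 52.81 mm²) is removed, clipping the outline — area = 173.09 mm²; the cube at (15.5, 10.5) is present — its section is the full 7.5×20.5 rectangle (area 153.75 mm²); Taking the first minus the rest: starting from the result so far (173.09 mm²), the 7.5×20.5 cube at (15.5, 10.5) misses the remaining region (no effect) — area = 173.09 mm². So its area = 173.09 mm². Layer 11 is larger (173.09 vs 145.25 mm²).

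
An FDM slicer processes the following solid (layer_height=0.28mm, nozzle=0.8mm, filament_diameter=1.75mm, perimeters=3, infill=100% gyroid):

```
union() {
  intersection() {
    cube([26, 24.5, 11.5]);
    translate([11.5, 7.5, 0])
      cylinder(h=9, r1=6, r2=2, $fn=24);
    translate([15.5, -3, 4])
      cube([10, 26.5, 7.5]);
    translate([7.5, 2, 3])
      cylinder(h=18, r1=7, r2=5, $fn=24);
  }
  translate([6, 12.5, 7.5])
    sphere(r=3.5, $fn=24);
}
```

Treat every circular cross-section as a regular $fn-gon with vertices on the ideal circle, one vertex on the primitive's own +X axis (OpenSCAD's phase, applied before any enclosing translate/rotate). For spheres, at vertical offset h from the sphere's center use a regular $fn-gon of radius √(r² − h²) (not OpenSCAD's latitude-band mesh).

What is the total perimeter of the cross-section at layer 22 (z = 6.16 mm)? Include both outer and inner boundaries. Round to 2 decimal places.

20.26 mm

At z = 6.16 mm: the 26×24.5 cube contributes its full rectangle (perimeter 101.00 mm); the cone at (11.5, 7.5) (r1=6→r2=2) has section circumradius 3.262 here — a regular 24-gon (perimeter = 2·24·3.262·sin(180°/24) = 20.44 mm); the cube at (15.5, -3) (footprint 10×26.5) is included at this height (perimeter 73.00 mm); the cone at (7.5, 2) contributes a regular 24-gon of circumradius 6.649 (interpolated between r1=7 and r2=5 at t=0.176) (perimeter = 2·24·6.649·sin(180°/24) = 41.66 mm); Keeping only the common overlap: the cone at (11.5, 7.5) lies inside the 26×24.5 cube, so the common part is the cone at (11.5, 7.5) itself; the 10×26.5 cube at (15.5, -3) does not overlap the running intersection (empty); the cone at (7.5, 2) does not overlap the running intersection (empty) — nothing remains; the sphere at (6, 12.5): section is a regular 24-gon, circumradius = √(r²−h²) = √(3.5²−1.34²) = 3.233 (perimeter = 2·24·3.233·sin(180°/24) = 20.26 mm); Merging all regions: only the r=3.5 sphere at (6, 12.5) is present, so the union is just that shape — boundary = 20.26 mm. Overall, the cross-section is a single solid region. Total boundary length (outer) = 20.26 mm.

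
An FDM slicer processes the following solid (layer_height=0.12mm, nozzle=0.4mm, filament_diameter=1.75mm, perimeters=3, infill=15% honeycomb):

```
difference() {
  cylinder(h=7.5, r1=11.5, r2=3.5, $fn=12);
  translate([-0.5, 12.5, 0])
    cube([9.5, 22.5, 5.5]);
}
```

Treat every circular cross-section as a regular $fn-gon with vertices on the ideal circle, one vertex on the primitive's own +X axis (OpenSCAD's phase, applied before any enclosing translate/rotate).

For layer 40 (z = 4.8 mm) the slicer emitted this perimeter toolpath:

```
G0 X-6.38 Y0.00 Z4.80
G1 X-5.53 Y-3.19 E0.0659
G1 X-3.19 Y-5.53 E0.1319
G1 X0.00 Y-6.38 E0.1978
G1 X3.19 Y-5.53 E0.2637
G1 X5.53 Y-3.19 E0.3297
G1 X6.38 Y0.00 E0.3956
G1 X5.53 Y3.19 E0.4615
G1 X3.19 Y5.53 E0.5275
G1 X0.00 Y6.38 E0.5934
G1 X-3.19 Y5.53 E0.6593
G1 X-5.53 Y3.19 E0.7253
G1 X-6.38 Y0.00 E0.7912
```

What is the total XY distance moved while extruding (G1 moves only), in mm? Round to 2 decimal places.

Sum the Euclidean lengths of each G1 segment: total = 39.65 mm.

39.65 mm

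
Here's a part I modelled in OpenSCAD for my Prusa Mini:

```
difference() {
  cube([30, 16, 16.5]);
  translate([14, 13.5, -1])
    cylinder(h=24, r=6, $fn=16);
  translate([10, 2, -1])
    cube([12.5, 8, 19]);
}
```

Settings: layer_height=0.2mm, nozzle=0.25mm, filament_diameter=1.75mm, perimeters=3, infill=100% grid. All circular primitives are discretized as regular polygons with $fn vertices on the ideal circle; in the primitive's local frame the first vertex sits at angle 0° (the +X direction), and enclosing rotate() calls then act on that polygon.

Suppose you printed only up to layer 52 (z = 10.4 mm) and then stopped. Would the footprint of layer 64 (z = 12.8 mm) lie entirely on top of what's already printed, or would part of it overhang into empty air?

entirely on top

Compare the two slices. At z = 10.4: the cube (footprint 30×16) is included at this height (area 480.00 mm²); the cylinder at (14, 13.5): section is a regular 16-gon, circumradius r=6 (area = (16/2)·6.000²·sin(360°/16) = 110.21 mm²); the cube at (10, 2) is present — its section is the full 12.5×8 rectangle (area 100.00 mm²); Taking the first minus the rest: starting from the 30×16 cube (480.00 mm²), the r=6 cylinder at (14, 13.5) partially overlaps it — only the 83.84 mm² overlap (of its 110.21 mm²) is removed, clipping the outline; the 12.5×8 cube at (10, 2) partially overlaps it — only the 84.16 mm² overlap (of its 100.00 mm²) is removed, clipping the outline — area = 312.00 mm². At z = 12.8: the cube (footprint 30×16) is included at this height (area 480.00 mm²); the r=6 cylinder at (14, 13.5) contributes a regular 16-gon of circumradius 6 (area = (16/2)·6.000²·sin(360°/16) = 110.21 mm²); the 12.5×8 cube at (10, 2) contributes its full rectangle (area 100.00 mm²); After the difference (first − rest): starting from the 30×16 cube (480.00 mm²), the r=6 cylinder at (14, 13.5) partially overlaps it — only the 83.84 mm² overlap (of its 110.21 mm²) is removed, clipping the outline; the 12.5×8 cube at (10, 2) partially overlaps it — only the 84.16 mm² overlap (of its 100.00 mm²) is removed, clipping the outline — area = 312.00 mm². Checking containment: the cross-section at z = 12.8 is a subset of the cross-section at z = 10.4.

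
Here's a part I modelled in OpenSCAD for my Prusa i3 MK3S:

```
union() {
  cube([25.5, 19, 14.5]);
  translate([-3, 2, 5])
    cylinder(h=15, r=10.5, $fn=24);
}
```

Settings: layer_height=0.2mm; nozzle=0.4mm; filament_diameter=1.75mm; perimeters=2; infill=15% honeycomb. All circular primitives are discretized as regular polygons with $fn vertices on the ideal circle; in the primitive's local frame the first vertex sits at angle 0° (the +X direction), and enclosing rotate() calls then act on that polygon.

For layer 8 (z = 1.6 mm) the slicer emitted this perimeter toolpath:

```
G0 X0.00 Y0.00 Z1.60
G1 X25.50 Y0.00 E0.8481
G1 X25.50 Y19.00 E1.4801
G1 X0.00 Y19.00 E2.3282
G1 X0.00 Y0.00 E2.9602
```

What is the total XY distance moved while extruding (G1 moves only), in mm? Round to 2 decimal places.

89.00 mm

Sum the Euclidean lengths of each G1 segment: total = 89.00 mm.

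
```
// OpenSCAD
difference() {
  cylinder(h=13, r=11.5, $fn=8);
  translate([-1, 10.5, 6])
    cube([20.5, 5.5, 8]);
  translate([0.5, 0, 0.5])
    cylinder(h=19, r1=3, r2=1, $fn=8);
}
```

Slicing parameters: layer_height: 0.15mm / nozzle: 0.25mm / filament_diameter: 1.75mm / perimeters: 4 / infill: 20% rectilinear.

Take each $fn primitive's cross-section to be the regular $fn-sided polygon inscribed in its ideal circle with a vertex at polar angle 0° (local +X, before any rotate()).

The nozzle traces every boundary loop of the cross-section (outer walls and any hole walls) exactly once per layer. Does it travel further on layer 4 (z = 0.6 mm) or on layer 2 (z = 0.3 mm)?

Layer 4 (z = 0.6): the r=11.5 cylinder gives a regular 8-gon of circumradius 11.5 (constant along its height) (perimeter = 2·8·11.500·sin(180°/8) = 70.41 mm); the cube at (-1, 10.5) is not intersected at this z (z outside [6, 14]); the cone at (0.5, 0) (r1=3→r2=1) has section circumradius 2.989 here — a regular 8-gon (perimeter = 2·8·2.989·sin(180°/8) = 18.30 mm); Taking the first minus the rest: starting from the r=11.5 cylinder, the cone at (0.5, 0) lies wholly inside it (removes its full 25.28 mm² and its 18.30 mm outline becomes a hole wall) — boundary (outer + 1 inner loop) = 88.72 mm. So its perimeter = 88.72 mm. Layer 2 (z = 0.3): the r=11.5 cylinder contributes a regular 8-gon of circumradius 11.5 (perimeter = 2·8·11.500·sin(180°/8) = 70.41 mm); the cube at (-1, 10.5) is absent (z outside [6, 14]); the cone at (0.5, 0) is not intersected at this z (z outside [0.5, 19.5]); Taking the first minus the rest: none of the subtracted shapes is present at this height, so the r=11.5 cylinder is unchanged — boundary = 70.41 mm. So its perimeter = 70.41 mm. Layer 4 is larger (88.72 vs 70.41 mm).

layer 4 (z = 0.6 mm)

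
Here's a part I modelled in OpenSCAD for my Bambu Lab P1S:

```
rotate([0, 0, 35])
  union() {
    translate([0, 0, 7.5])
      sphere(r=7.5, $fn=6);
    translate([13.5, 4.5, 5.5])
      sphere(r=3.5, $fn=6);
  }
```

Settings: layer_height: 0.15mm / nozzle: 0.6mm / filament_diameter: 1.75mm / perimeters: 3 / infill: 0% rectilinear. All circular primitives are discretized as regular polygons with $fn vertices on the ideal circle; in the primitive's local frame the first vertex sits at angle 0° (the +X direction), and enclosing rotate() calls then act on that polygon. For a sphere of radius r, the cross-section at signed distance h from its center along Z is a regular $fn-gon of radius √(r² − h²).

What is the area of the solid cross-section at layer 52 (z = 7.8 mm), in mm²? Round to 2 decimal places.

163.99 mm²

At z = 7.8 mm: the sphere: section is a regular 6-gon, circumradius = √(r²−h²) = √(7.5²−0.3²) = 7.494 (area = (6/2)·7.494²·sin(360°/6) = 145.91 mm²); the r=3.5 sphere at (13.5, 4.5) slices to a regular 6-gon of circumradius 2.638 (√(r²−h²) with h=2.3 from center) (area = (6/2)·2.638²·sin(360°/6) = 18.08 mm²); Taking the union: the 2 present regions are separate (no shared area or edge), so areas and boundary lengths simply add and each stays a separate island — area = 163.99 mm²; (rotated 35° about Z; rotation is an isometry so areas/perimeters/island counts are preserved). Overall, the cross-section has 2 separate islands. Net area = 163.99 mm².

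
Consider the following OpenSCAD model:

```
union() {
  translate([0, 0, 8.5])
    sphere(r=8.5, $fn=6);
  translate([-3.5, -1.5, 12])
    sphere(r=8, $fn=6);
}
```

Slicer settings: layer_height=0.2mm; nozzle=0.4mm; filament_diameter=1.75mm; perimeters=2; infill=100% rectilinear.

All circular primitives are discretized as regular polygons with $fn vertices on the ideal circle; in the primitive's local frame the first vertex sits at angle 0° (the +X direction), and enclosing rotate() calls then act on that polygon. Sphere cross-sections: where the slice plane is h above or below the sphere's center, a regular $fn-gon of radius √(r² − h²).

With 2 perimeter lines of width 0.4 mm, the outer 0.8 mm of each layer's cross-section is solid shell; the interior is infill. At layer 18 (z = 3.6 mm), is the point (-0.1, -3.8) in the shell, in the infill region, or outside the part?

At z = 3.6 mm: the r=8.5 sphere slices to a regular 6-gon of circumradius 6.946 (√(r²−h²) with h=4.9 from center); the sphere at (-3.5, -1.5) does not reach this height (|z−center|=8.400 > r=8); Merging all regions: only the r=8.5 sphere is present, so the union is just that shape — 1 connected region. Overall, the cross-section is a single solid region. The nearest boundary edge runs (-3.47, -6.01)→(3.47, -6.01); distance from the point to it = 2.21 mm. The point is inside the cross-section and 2.21 mm from the nearest boundary — more than the 0.8 mm shell width (2 × 0.4), so it's in the infill interior.

infill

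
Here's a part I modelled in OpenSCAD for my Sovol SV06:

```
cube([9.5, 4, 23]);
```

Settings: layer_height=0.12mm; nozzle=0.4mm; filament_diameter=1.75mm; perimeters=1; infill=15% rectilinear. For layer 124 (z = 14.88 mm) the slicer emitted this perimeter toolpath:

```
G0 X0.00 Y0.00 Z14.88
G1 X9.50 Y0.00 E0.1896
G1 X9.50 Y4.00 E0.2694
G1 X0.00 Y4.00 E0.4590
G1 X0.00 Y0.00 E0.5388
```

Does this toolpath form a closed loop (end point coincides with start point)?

yes

Start point (G0): (0.00, 0.00). End point (last G1): the path returns to the start — closed.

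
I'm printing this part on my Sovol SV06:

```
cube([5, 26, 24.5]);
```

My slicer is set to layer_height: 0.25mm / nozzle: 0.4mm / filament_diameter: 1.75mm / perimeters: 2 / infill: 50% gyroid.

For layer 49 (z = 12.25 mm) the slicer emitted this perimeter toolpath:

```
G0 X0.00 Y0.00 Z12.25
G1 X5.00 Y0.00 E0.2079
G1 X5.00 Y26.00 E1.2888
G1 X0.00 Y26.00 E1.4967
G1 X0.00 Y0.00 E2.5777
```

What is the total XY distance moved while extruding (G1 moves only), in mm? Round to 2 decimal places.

62.00 mm

Sum the Euclidean lengths of each G1 segment: total = 62.00 mm.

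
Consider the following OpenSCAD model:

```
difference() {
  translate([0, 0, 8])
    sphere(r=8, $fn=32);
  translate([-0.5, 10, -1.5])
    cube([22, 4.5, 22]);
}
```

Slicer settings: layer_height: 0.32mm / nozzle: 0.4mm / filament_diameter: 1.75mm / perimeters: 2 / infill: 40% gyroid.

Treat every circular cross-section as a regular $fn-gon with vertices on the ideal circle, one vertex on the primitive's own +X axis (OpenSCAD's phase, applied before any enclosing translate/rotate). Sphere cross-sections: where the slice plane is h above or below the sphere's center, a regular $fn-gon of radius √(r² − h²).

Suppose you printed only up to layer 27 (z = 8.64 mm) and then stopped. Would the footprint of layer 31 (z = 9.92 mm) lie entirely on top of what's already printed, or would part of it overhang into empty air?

entirely on top

Compare the two slices. At z = 8.64: the r=8 sphere slices to a regular 32-gon of circumradius 7.974 (√(r²−h²) with h=0.64 from center) (area = (32/2)·7.974²·sin(360°/32) = 198.49 mm²); the cube at (-0.5, 10) (footprint 22×4.5) is included at this height (area 99.00 mm²); Taking the first minus the rest: starting from the r=8 sphere (198.49 mm²), the 22×4.5 cube at (-0.5, 10) misses the remaining region (no effect) — area = 198.49 mm². At z = 9.92: the r=8 sphere slices to a regular 32-gon of circumradius 7.766 (√(r²−h²) with h=1.92 from center) (area = (32/2)·7.766²·sin(360°/32) = 188.27 mm²); the 22×4.5 cube at (-0.5, 10) contributes its full rectangle (area 99.00 mm²); Subtracting the remaining from the first: starting from the r=8 sphere (188.27 mm²), the 22×4.5 cube at (-0.5, 10) misses the remaining region (no effect) — area = 188.27 mm². Checking containment: the cross-section at z = 9.92 is a subset of the cross-section at z = 8.64.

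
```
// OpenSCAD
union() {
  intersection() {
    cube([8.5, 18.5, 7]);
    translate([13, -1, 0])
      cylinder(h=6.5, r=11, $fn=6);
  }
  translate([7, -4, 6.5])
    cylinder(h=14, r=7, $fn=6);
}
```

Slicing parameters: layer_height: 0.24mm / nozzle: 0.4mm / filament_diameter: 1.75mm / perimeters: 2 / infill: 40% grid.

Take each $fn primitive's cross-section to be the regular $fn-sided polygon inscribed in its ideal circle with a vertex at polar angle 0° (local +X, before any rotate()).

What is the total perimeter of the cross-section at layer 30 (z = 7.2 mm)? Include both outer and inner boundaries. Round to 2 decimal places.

42.00 mm

At z = 7.2 mm: the cube is absent (z outside [0, 7]); the cylinder at (13, -1) is not intersected at this z (z outside [0, 6.5]); Taking the intersection: at least one operand is absent at this height, so nothing remains; the r=7 cylinder at (7, -4) gives a regular 6-gon of circumradius 7 (constant along its height) (perimeter = 2·6·7.000·sin(180°/6) = 42.00 mm); Combining (union): only the r=7 cylinder at (7, -4) is present, so the union is just that shape — boundary = 42.00 mm. Overall, the cross-section is a single solid region. Total boundary length (outer) = 42.00 mm.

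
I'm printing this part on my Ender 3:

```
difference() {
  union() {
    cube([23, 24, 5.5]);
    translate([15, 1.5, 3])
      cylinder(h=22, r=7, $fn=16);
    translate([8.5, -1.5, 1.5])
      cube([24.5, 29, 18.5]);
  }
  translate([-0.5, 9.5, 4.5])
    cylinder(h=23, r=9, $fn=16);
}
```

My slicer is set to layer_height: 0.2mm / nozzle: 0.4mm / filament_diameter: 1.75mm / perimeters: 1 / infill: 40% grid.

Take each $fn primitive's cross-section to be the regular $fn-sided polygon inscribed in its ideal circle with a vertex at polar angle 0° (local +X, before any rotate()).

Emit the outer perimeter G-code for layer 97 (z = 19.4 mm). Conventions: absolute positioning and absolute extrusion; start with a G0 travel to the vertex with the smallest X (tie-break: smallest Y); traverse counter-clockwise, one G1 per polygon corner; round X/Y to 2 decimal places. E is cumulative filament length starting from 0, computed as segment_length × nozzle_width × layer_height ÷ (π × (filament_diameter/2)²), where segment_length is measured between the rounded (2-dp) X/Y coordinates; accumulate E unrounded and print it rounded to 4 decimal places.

At z = 19.4 mm: the cube does not reach this height (z outside [0, 5.5]); the r=7 cylinder at (15, 1.5) contributes a regular 16-gon of circumradius 7; the 24.5×29 cube at (8.5, -1.5) contributes its full rectangle; Taking the union: the regions partially overlap (shared area 113.91 mm²), so overlapping operands fuse into one piece — 1 connected region; the r=9 cylinder at (-0.5, 9.5) contributes a regular 16-gon of circumradius 9; Subtracting the remaining from the first: starting from that combined region, the r=9 cylinder at (-0.5, 9.5) misses the remaining region (no effect) — 1 connected region. The outline is a single polygon with 14 vertices. Extrusion per mm of travel: 0.4 × 0.2 / (π × 0.875²) = 0.033260. Accumulating E over each segment gives final E = 3.6657.

G0 X8.00 Y1.50 Z19.40
G1 X8.50 Y-1.01 E0.0851
G1 X8.50 Y-1.50 E0.1014
G1 X8.75 Y-1.50 E0.1097
G1 X10.05 Y-3.45 E0.1877
G1 X12.32 Y-4.97 E0.2785
G1 X15.00 Y-5.50 E0.3694
G1 X17.68 Y-4.97 E0.4603
G1 X19.95 Y-3.45 E0.5511
G1 X21.25 Y-1.50 E0.6291
G1 X33.00 Y-1.50 E1.0199
G1 X33.00 Y27.50 E1.9844
G1 X8.50 Y27.50 E2.7993
G1 X8.50 Y4.01 E3.5806
G1 X8.00 Y1.50 E3.6657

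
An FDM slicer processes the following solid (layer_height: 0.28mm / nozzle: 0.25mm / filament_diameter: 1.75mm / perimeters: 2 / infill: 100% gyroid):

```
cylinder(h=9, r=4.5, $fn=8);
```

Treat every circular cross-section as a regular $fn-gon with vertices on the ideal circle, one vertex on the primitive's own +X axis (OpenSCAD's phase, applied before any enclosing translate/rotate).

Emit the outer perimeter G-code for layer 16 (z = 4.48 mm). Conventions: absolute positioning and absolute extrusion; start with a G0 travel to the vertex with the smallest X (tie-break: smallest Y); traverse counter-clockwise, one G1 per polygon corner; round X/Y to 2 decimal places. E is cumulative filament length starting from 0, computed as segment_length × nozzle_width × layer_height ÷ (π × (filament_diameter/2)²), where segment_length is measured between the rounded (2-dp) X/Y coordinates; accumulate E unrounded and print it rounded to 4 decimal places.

G0 X-4.50 Y0.00 Z4.48
G1 X-3.18 Y-3.18 E0.1002
G1 X0.00 Y-4.50 E0.2004
G1 X3.18 Y-3.18 E0.3006
G1 X4.50 Y0.00 E0.4008
G1 X3.18 Y3.18 E0.5010
G1 X0.00 Y4.50 E0.6012
G1 X-3.18 Y3.18 E0.7014
G1 X-4.50 Y0.00 E0.8016

At z = 4.48 mm: the cylinder: section is a regular 8-gon, circumradius r=4.5. The outline is a single polygon with 8 vertices. Extrusion per mm of travel: 0.25 × 0.28 / (π × 0.875²) = 0.029103. Accumulating E over each segment gives final E = 0.8016.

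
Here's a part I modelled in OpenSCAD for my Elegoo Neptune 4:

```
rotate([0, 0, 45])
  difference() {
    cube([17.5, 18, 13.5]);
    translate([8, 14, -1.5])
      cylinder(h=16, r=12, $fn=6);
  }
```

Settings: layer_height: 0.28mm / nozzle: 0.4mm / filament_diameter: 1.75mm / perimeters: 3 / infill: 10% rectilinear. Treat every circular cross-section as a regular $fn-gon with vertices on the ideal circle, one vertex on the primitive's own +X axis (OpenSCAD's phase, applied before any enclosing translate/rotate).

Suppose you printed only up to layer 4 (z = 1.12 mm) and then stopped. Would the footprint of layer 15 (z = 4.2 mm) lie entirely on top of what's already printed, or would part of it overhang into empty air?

entirely on top

Compare the two slices. At z = 1.12: the 17.5×18 cube contributes its full rectangle (area 315.00 mm²); the r=12 cylinder at (8, 14) gives a regular 6-gon of circumradius 12 (constant along its height) (area = (6/2)·12.000²·sin(360°/6) = 374.12 mm²); After the difference (first − rest): starting from the 17.5×18 cube (315.00 mm²), the r=12 cylinder at (8, 14) partially overlaps it — only the 237.79 mm² overlap (of its 374.12 mm²) is removed, clipping the outline — area = 77.21 mm²; (whole slice rotated 45° about Z — lengths, areas and connectivity unchanged). At z = 4.2: the cube (footprint 17.5×18) is included at this height (area 315.00 mm²); the r=12 cylinder at (8, 14) gives a regular 6-gon of circumradius 12 (constant along its height) (area = (6/2)·12.000²·sin(360°/6) = 374.12 mm²); After the difference (first − rest): starting from the 17.5×18 cube (315.00 mm²), the r=12 cylinder at (8, 14) partially overlaps it — only the 237.79 mm² overlap (of its 374.12 mm²) is removed, clipping the outline — area = 77.21 mm²; (whole slice rotated 45° about Z — lengths, areas and connectivity unchanged). Checking containment: the cross-section at z = 4.2 is a subset of the cross-section at z = 1.12.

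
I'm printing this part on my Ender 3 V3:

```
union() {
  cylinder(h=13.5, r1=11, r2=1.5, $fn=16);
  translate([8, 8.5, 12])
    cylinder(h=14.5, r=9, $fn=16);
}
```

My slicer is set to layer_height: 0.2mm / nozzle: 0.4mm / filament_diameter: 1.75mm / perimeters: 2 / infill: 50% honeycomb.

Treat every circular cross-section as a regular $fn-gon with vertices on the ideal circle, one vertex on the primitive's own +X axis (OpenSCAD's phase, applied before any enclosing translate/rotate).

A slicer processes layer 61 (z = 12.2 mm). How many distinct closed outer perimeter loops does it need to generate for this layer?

At z = 12.2 mm: the cone: at t=0.904 of its height the radius interpolates to r₁+(r₂−r₁)t = 2.415, giving a regular 16-gon of that circumradius; the r=9 cylinder at (8, 8.5) contributes a regular 16-gon of circumradius 9; Combining (union): the 2 present regions are separate (no shared area or edge), so areas and boundary lengths simply add and each stays a separate island — 2 connected regions. The result has 2 disconnected regions.

2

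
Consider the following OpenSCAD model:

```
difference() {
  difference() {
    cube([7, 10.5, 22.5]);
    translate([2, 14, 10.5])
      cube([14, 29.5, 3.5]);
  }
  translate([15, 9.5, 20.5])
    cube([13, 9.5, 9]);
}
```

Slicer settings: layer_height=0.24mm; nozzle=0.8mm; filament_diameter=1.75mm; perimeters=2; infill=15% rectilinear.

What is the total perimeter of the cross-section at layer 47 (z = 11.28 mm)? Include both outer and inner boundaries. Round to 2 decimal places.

35.00 mm

At z = 11.28 mm: the cube is present — its section is the full 7×10.5 rectangle (perimeter 35.00 mm); the cube at (2, 14) is present — its section is the full 14×29.5 rectangle (perimeter 87.00 mm); Taking the first minus the rest: starting from the 7×10.5 cube, the 14×29.5 cube at (2, 14) misses the remaining region (no effect) — boundary = 35.00 mm; the cube at (15, 9.5) does not reach this height (z outside [20.5, 29.5]); Taking the first minus the rest: none of the subtracted shapes is present at this height, so the result so far is unchanged — boundary = 35.00 mm. Overall, the cross-section is a single solid region. Total boundary length (outer) = 35.00 mm.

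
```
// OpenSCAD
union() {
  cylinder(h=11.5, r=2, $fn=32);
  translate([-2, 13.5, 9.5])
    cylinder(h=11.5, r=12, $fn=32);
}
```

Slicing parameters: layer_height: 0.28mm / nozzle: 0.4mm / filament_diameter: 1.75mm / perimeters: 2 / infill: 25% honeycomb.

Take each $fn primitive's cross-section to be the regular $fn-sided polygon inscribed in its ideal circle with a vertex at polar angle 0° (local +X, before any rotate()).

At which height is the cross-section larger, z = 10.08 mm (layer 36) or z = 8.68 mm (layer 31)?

layer 36 (z = 10.08 mm)

Layer 36 (z = 10.08): the cylinder: section is a regular 32-gon, circumradius r=2 (area = (32/2)·2.000²·sin(360°/32) = 12.49 mm²); the r=12 cylinder at (-2, 13.5) contributes a regular 32-gon of circumradius 12 (area = (32/2)·12.000²·sin(360°/32) = 449.49 mm²); Merging all regions: the regions partially overlap — summed areas 461.97 mm² minus the doubly-counted overlap 0.42 mm² gives 461.56 mm² — area = 461.56 mm². So its area = 461.56 mm². Layer 31 (z = 8.68): the cylinder: section is a regular 32-gon, circumradius r=2 (area = (32/2)·2.000²·sin(360°/32) = 12.49 mm²); the cylinder at (-2, 13.5) does not reach this height (z outside [9.5, 21]); Merging all regions: only the r=2 cylinder is present, so the union is just that shape — area = 12.49 mm². So its area = 12.49 mm². Layer 36 is larger (461.56 vs 12.49 mm²).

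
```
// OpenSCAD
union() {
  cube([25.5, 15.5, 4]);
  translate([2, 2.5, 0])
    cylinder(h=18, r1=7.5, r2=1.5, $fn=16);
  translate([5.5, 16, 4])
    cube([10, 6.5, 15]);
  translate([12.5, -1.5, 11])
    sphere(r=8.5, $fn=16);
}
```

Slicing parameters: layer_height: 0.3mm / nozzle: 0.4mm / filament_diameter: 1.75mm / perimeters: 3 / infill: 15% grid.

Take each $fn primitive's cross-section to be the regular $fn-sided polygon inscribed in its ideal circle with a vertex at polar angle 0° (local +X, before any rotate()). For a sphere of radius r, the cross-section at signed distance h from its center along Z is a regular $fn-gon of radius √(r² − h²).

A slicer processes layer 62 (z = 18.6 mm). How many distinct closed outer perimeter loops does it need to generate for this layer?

At z = 18.6 mm: the cube does not reach this height (z outside [0, 4]); the cone at (2, 2.5) is absent (z outside [0, 18]); the cube at (5.5, 16) (footprint 10×6.5) is included at this height; the r=8.5 sphere at (12.5, -1.5) slices to a regular 16-gon of circumradius 3.807 (√(r²−h²) with h=7.6 from center); Combining (union): the 2 present regions are separate (no shared area or edge), so areas and boundary lengths simply add and each stays a separate island — 2 connected regions. The result has 2 disconnected regions.

2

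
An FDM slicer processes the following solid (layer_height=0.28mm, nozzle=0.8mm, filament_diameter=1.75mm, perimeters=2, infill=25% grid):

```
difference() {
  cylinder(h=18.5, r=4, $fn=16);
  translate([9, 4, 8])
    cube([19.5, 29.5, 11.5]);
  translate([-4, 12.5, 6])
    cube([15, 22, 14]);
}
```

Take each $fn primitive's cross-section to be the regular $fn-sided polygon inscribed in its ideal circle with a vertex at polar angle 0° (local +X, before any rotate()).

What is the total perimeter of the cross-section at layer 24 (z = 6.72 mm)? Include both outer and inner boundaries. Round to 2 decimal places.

At z = 6.72 mm: the cylinder: section is a regular 16-gon, circumradius r=4 (perimeter = 2·16·4.000·sin(180°/16) = 24.97 mm); the cube at (9, 4) does not reach this height (z outside [8, 19.5]); the 15×22 cube at (-4, 12.5) contributes its full rectangle (perimeter 74.00 mm); Subtracting the remaining from the first: starting from the r=4 cylinder, the 15×22 cube at (-4, 12.5) misses the remaining region (no effect) — boundary = 24.97 mm. Overall, the cross-section is a single solid region. Total boundary length (outer) = 24.97 mm.

24.97 mm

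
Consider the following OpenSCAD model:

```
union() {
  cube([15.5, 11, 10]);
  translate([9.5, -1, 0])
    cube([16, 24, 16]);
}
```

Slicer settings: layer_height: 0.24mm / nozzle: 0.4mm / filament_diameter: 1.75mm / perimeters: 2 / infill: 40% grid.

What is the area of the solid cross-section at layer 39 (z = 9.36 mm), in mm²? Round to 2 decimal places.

488.50 mm²

At z = 9.36 mm: the cube is present — its section is the full 15.5×11 rectangle (area 170.50 mm²); the cube at (9.5, -1) is present — its section is the full 16×24 rectangle (area 384.00 mm²); Taking the union: the regions partially overlap — summed areas 554.50 mm² minus the doubly-counted overlap 66.00 mm² gives 488.50 mm² — area = 488.50 mm². Overall, the cross-section is a single solid region. Net area = 488.50 mm².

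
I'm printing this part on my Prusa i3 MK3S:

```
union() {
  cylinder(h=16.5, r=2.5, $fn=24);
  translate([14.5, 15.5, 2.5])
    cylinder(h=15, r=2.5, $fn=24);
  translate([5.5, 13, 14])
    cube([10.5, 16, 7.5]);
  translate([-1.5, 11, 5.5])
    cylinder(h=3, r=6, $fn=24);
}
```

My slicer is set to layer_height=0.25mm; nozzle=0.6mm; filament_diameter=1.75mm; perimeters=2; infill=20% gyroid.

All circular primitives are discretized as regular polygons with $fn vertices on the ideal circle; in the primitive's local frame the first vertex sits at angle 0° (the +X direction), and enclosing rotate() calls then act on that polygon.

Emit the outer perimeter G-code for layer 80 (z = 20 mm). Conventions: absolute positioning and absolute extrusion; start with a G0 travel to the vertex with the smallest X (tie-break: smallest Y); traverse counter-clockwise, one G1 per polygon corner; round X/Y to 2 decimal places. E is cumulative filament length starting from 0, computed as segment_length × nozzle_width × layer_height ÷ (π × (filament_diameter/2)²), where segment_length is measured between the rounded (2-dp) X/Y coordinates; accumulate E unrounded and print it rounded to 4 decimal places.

G0 X5.50 Y13.00 Z20.00
G1 X16.00 Y13.00 E0.6548
G1 X16.00 Y29.00 E1.6526
G1 X5.50 Y29.00 E2.3074
G1 X5.50 Y13.00 E3.3052

At z = 20 mm: the cylinder does not reach this height (z outside [0, 16.5]); the cylinder at (14.5, 15.5) does not reach this height (z outside [2.5, 17.5]); the cube at (5.5, 13) (footprint 10.5×16) is included at this height; the cylinder at (-1.5, 11) does not reach this height (z outside [5.5, 8.5]); Combining (union): only the 10.5×16 cube at (5.5, 13) is present, so the union is just that shape — 1 connected region. The outline is a single polygon with 4 vertices. Extrusion per mm of travel: 0.6 × 0.25 / (π × 0.875²) = 0.062363. Accumulating E over each segment gives final E = 3.3052.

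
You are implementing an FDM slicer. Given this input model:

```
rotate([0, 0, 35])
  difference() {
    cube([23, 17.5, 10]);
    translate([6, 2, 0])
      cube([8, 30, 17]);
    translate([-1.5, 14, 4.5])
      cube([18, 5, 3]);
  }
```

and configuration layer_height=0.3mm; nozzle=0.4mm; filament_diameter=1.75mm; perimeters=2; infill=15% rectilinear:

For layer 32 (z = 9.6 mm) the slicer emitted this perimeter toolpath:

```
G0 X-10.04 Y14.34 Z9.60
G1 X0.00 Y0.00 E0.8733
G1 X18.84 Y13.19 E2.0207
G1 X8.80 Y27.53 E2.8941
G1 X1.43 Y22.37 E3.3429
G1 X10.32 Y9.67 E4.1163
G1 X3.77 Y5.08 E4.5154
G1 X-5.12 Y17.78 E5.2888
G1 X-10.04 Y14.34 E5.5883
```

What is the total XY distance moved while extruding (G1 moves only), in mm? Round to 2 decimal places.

Sum the Euclidean lengths of each G1 segment: total = 112.01 mm.

112.01 mm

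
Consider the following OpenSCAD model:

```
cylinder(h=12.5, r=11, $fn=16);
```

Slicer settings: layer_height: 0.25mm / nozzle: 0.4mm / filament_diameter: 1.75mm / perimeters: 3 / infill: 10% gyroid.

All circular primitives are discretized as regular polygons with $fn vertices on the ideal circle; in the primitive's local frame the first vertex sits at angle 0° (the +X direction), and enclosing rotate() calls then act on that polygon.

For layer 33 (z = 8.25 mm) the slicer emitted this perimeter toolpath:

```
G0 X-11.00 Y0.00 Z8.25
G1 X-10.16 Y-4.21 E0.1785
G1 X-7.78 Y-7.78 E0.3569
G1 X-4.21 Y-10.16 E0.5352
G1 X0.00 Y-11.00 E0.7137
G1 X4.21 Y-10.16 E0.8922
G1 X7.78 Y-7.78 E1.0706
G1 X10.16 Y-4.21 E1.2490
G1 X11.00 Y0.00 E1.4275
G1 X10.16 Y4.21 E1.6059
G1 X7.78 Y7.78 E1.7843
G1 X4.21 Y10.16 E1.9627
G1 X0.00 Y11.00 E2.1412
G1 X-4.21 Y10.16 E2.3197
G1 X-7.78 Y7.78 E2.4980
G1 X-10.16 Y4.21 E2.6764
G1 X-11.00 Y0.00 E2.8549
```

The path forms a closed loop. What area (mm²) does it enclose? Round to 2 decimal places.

370.40 mm²

Apply the shoelace formula to the sequence of (X, Y) vertices; enclosed area = 370.40 mm².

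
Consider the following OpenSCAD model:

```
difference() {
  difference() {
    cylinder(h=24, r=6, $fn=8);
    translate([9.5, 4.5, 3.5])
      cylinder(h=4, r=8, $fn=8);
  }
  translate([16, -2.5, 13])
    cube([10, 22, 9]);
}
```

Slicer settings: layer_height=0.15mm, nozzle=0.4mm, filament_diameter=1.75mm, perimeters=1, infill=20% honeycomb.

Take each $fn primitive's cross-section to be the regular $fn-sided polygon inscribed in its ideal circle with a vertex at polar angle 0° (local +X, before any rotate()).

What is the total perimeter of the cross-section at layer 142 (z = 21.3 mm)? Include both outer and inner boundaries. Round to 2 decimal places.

At z = 21.3 mm: the r=6 cylinder contributes a regular 8-gon of circumradius 6 (perimeter = 2·8·6.000·sin(180°/8) = 36.74 mm); the cylinder at (9.5, 4.5) is not intersected at this z (z outside [3.5, 7.5]); Subtracting the remaining from the first: none of the subtracted shapes is present at this height, so the r=6 cylinder is unchanged — boundary = 36.74 mm; the cube at (16, -2.5) is present — its section is the full 10×22 rectangle (perimeter 64.00 mm); Taking the first minus the rest: starting from that combined region, the 10×22 cube at (16, -2.5) misses the remaining region (no effect) — boundary = 36.74 mm. Overall, the cross-section is a single solid region. Total boundary length (outer) = 36.74 mm.

36.74 mm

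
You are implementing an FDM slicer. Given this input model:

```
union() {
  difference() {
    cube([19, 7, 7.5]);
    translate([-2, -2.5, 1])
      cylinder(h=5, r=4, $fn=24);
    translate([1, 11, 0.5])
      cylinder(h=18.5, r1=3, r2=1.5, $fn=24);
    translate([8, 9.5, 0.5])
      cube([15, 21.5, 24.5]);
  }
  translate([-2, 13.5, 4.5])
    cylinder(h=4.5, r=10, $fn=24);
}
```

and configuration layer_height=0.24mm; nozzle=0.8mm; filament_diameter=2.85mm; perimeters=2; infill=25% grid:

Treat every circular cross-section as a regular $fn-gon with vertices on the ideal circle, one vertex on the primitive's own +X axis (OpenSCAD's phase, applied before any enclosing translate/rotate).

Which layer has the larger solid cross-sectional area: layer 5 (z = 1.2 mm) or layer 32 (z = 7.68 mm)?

layer 32 (z = 7.68 mm)

Layer 5 (z = 1.2): the cube (footprint 19×7) is included at this height (area 133.00 mm²); the cylinder at (-2, -2.5): section is a regular 24-gon, circumradius r=4 (area = (24/2)·4.000²·sin(360°/24) = 49.69 mm²); the cone at (1, 11) (r1=3→r2=1.5) has section circumradius 2.943 here — a regular 24-gon (area = (24/2)·2.943²·sin(360°/24) = 26.90 mm²); the 15×21.5 cube at (8, 9.5) contributes its full rectangle (area 322.50 mm²); After the difference (first − rest): starting from the 19×7 cube (133.00 mm²), the r=4 cylinder at (-2, -2.5) partially overlaps it — only the 0.58 mm² overlap (of its 49.69 mm²) is removed, clipping the outline; the cone at (1, 11) misses the remaining region (no effect); the 15×21.5 cube at (8, 9.5) misses the remaining region (no effect) — area = 132.42 mm²; the cylinder at (-2, 13.5) does not reach this height (z outside [4.5, 9]); Taking the union: only that combined region is present, so the union is just that shape — area = 132.42 mm². So its area = 132.42 mm². Layer 32 (z = 7.68): the cube is not intersected at this z (z outside [0, 7.5]); the cylinder at (-2, -2.5) is not intersected at this z (z outside [1, 6]); the cone at (1, 11) (r1=3→r2=1.5) has section circumradius 2.418 here — a regular 24-gon (area = (24/2)·2.418²·sin(360°/24) = 18.16 mm²); the cube at (8, 9.5) is present — its section is the full 15×21.5 rectangle (area 322.50 mm²); After the difference (first − rest): the first operand is absent here, so nothing remains; the cylinder at (-2, 13.5): section is a regular 24-gon, circumradius r=10 (area = (24/2)·10.000²·sin(360°/24) = 310.58 mm²); Taking the union: only the r=10 cylinder at (-2, 13.5) is present, so the union is just that shape — area = 310.58 mm². So its area = 310.58 mm². Layer 32 is larger (310.58 vs 132.42 mm²).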